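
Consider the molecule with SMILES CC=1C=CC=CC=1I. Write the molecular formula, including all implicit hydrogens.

Walk through each heavy atom and fill implicit hydrogens from standard valence (C 4, N 3, O 2, S 2, halogen 1):
  atom 1: C, bond orders sum to 1 (valence 4) → 3 H
  atom 2: C, bond orders sum to 4 (valence 4) → 0 H
  atom 3: C, bond orders sum to 3 (valence 4) → 1 H
  atom 4: C, bond orders sum to 3 (valence 4) → 1 H
  atom 5: C, bond orders sum to 3 (valence 4) → 1 H
  atom 6: C, bond orders sum to 3 (valence 4) → 1 H
  atom 7: C, bond orders sum to 4 (valence 4) → 0 H
  atom 8: I (halogen, monovalent) → 0 H
Totals → C:7, H:7, I:1.

C7H7I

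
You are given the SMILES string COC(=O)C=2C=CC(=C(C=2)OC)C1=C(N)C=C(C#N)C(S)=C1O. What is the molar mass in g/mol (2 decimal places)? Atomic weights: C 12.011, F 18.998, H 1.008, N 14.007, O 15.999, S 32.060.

330.36 g/mol

First, the molecular formula is C16H14N2O4S (counting implicit H from valence).
  C: 16 × 12.011 = 192.176
  H: 14 × 1.008 = 14.112
  N: 2 × 14.007 = 28.014
  O: 4 × 15.999 = 63.996
  S: 1 × 32.060 = 32.060
Sum: 16×12.011 + 14×1.008 + 2×14.007 + 4×15.999 + 1×32.060 = 330.358 → 330.36 g/mol.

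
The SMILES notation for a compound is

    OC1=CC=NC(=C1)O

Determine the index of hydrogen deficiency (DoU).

4

Degree of unsaturation = (number of rings) + (number of π bonds).
Ring closures in the SMILES: 1.
π bonds: 3 double bonds (each 1 DoU) → 3 DoU from unsaturation.
Total DoU = 1 + 3 = 4.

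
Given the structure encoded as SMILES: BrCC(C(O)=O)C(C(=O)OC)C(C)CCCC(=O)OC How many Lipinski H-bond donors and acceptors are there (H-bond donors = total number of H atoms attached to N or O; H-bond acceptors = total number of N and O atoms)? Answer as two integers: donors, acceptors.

Donors: find every N or O and count the H atoms it carries.
  atom 5 (O): bond orders sum to 1 → 1 H
  atom 6 (O): bond orders sum to 2 → 0 H
  atom 9 (O): bond orders sum to 2 → 0 H
  atom 10 (O): bond orders sum to 2 → 0 H
  atom 18 (O): bond orders sum to 2 → 0 H
  atom 19 (O): bond orders sum to 2 → 0 H
Lipinski HBD = 1.
Acceptors: N atoms = 0, O atoms = 6 → HBA = 6.

1, 6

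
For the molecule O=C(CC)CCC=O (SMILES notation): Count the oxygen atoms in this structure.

2

Scan the SMILES for O atoms (remember two-letter symbols like Cl and Br are single atoms).
Oxygen count: 2.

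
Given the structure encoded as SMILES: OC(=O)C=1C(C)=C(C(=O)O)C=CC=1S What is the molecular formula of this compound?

Walk through each heavy atom and fill implicit hydrogens from standard valence (C 4, N 3, O 2, S 2, halogen 1):
  atom 1: O, bond orders sum to 1 (valence 2) → 1 H
  atom 2: C, bond orders sum to 4 (valence 4) → 0 H
  atom 3: O, bond orders sum to 2 (valence 2) → 0 H
  atom 4: C, bond orders sum to 4 (valence 4) → 0 H
  atom 5: C, bond orders sum to 4 (valence 4) → 0 H
  atom 6: C, bond orders sum to 1 (valence 4) → 3 H
  atom 7: C, bond orders sum to 4 (valence 4) → 0 H
  atom 8: C, bond orders sum to 4 (valence 4) → 0 H
  atom 9: O, bond orders sum to 2 (valence 2) → 0 H
  atom 10: O, bond orders sum to 1 (valence 2) → 1 H
  atom 11: C, bond orders sum to 3 (valence 4) → 1 H
  atom 12: C, bond orders sum to 3 (valence 4) → 1 H
  atom 13: C, bond orders sum to 4 (valence 4) → 0 H
  atom 14: S, bond orders sum to 1 (valence 2) → 1 H
Totals → C:9, H:8, O:4, S:1.

C9H8O4S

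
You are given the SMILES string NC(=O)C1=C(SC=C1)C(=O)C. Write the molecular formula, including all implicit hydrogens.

Walk through each heavy atom and fill implicit hydrogens from standard valence (C 4, N 3, O 2, S 2, halogen 1):
  atom 1: N, bond orders sum to 1 (valence 3) → 2 H
  atom 2: C, bond orders sum to 4 (valence 4) → 0 H
  atom 3: O, bond orders sum to 2 (valence 2) → 0 H
  atom 4: C, bond orders sum to 4 (valence 4) → 0 H
  atom 5: C, bond orders sum to 4 (valence 4) → 0 H
  atom 6: S, bond orders sum to 2 (valence 2) → 0 H
  atom 7: C, bond orders sum to 3 (valence 4) → 1 H
  atom 8: C, bond orders sum to 3 (valence 4) → 1 H
  atom 9: C, bond orders sum to 4 (valence 4) → 0 H
  atom 10: O, bond orders sum to 2 (valence 2) → 0 H
  atom 11: C, bond orders sum to 1 (valence 4) → 3 H
Totals → C:7, H:7, N:1, O:2, S:1.
In Hill order: C7H7NO2S.

C7H7NO2S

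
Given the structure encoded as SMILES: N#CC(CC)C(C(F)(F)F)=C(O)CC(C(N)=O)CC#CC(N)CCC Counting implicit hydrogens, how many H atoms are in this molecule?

Walk through each heavy atom and fill implicit hydrogens from standard valence (C 4, N 3, O 2, S 2, halogen 1):
  atom 1: N, bond orders sum to 3 (valence 3) → 0 H
  atom 2: C, bond orders sum to 4 (valence 4) → 0 H
  atom 3: C, bond orders sum to 3 (valence 4) → 1 H
  atom 4: C, bond orders sum to 2 (valence 4) → 2 H
  atom 5: C, bond orders sum to 1 (valence 4) → 3 H
  atom 6: C, bond orders sum to 4 (valence 4) → 0 H
  atom 7: C, bond orders sum to 4 (valence 4) → 0 H
  atom 8: F (halogen, monovalent) → 0 H
  atom 9: F (halogen, monovalent) → 0 H
  atom 10: F (halogen, monovalent) → 0 H
  atom 11: C, bond orders sum to 4 (valence 4) → 0 H
  atom 12: O, bond orders sum to 1 (valence 2) → 1 H
  atom 13: C, bond orders sum to 2 (valence 4) → 2 H
  atom 14: C, bond orders sum to 3 (valence 4) → 1 H
  atom 15: C, bond orders sum to 4 (valence 4) → 0 H
  atom 16: N, bond orders sum to 1 (valence 3) → 2 H
  atom 17: O, bond orders sum to 2 (valence 2) → 0 H
  atom 18: C, bond orders sum to 2 (valence 4) → 2 H
  atom 19: C, bond orders sum to 4 (valence 4) → 0 H
  atom 20: C, bond orders sum to 4 (valence 4) → 0 H
  atom 21: C, bond orders sum to 3 (valence 4) → 1 H
  atom 22: N, bond orders sum to 1 (valence 3) → 2 H
  atom 23: C, bond orders sum to 2 (valence 4) → 2 H
  atom 24: C, bond orders sum to 2 (valence 4) → 2 H
  atom 25: C, bond orders sum to 1 (valence 4) → 3 H
Total hydrogens: 24.

24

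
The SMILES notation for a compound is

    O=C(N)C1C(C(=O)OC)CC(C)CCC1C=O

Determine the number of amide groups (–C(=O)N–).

The amide motif appears at heavy-atom position 2 in the SMILES.
Other groups present: 1 aldehyde, 1 ester.
Amide count: 1.

1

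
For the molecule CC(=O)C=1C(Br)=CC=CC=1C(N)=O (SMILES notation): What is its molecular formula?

Walk through each heavy atom and fill implicit hydrogens from standard valence (C 4, N 3, O 2, S 2, halogen 1):
  atom 1: C, bond orders sum to 1 (valence 4) → 3 H
  atom 2: C, bond orders sum to 4 (valence 4) → 0 H
  atom 3: O, bond orders sum to 2 (valence 2) → 0 H
  atom 4: C, bond orders sum to 4 (valence 4) → 0 H
  atom 5: C, bond orders sum to 4 (valence 4) → 0 H
  atom 6: Br (halogen, monovalent) → 0 H
  atom 7: C, bond orders sum to 3 (valence 4) → 1 H
  atom 8: C, bond orders sum to 3 (valence 4) → 1 H
  atom 9: C, bond orders sum to 3 (valence 4) → 1 H
  atom 10: C, bond orders sum to 4 (valence 4) → 0 H
  atom 11: C, bond orders sum to 4 (valence 4) → 0 H
  atom 12: N, bond orders sum to 1 (valence 3) → 2 H
  atom 13: O, bond orders sum to 2 (valence 2) → 0 H
Totals → C:9, H:8, Br:1, N:1, O:2.
In Hill order: C9H8BrNO2.

C9H8BrNO2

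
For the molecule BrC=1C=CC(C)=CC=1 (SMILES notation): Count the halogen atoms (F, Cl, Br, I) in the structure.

Halogen atoms appear at heavy-atom position 1 (1×Br).
Halogen count: 1.

1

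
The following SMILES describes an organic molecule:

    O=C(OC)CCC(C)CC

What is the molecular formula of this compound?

C8H16O2

Walk through each heavy atom and fill implicit hydrogens from standard valence (C 4, N 3, O 2, S 2, halogen 1):
  atom 1: O, bond orders sum to 2 (valence 2) → 0 H
  atom 2: C, bond orders sum to 4 (valence 4) → 0 H
  atom 3: O, bond orders sum to 2 (valence 2) → 0 H
  atom 4: C, bond orders sum to 1 (valence 4) → 3 H
  atom 5: C, bond orders sum to 2 (valence 4) → 2 H
  atom 6: C, bond orders sum to 2 (valence 4) → 2 H
  atom 7: C, bond orders sum to 3 (valence 4) → 1 H
  atom 8: C, bond orders sum to 1 (valence 4) → 3 H
  atom 9: C, bond orders sum to 2 (valence 4) → 2 H
  atom 10: C, bond orders sum to 1 (valence 4) → 3 H
Totals → C:8, H:16, O:2.
In Hill order: C8H16O2.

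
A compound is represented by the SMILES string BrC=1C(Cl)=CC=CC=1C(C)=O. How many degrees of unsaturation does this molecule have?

5

Molecular formula: C8H6BrClO.
DoU = (2C + 2 + N − H − X) / 2, where X is the halogen count and O/S are ignored.
    = (2·8 + 2 + 0 − 6 − 2) / 2 = 10 / 2 = 5.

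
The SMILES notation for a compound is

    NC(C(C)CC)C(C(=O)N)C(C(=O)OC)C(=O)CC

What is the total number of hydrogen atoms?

Walk through each heavy atom and fill implicit hydrogens from standard valence (C 4, N 3, O 2, S 2, halogen 1):
  atom 1: N, bond orders sum to 1 (valence 3) → 2 H
  atom 2: C, bond orders sum to 3 (valence 4) → 1 H
  atom 3: C, bond orders sum to 3 (valence 4) → 1 H
  atom 4: C, bond orders sum to 1 (valence 4) → 3 H
  atom 5: C, bond orders sum to 2 (valence 4) → 2 H
  atom 6: C, bond orders sum to 1 (valence 4) → 3 H
  atom 7: C, bond orders sum to 3 (valence 4) → 1 H
  atom 8: C, bond orders sum to 4 (valence 4) → 0 H
  atom 9: O, bond orders sum to 2 (valence 2) → 0 H
  atom 10: N, bond orders sum to 1 (valence 3) → 2 H
  atom 11: C, bond orders sum to 3 (valence 4) → 1 H
  atom 12: C, bond orders sum to 4 (valence 4) → 0 H
  atom 13: O, bond orders sum to 2 (valence 2) → 0 H
  atom 14: O, bond orders sum to 2 (valence 2) → 0 H
  atom 15: C, bond orders sum to 1 (valence 4) → 3 H
  atom 16: C, bond orders sum to 4 (valence 4) → 0 H
  atom 17: O, bond orders sum to 2 (valence 2) → 0 H
  atom 18: C, bond orders sum to 2 (valence 4) → 2 H
  atom 19: C, bond orders sum to 1 (valence 4) → 3 H
Total hydrogens: 24.

24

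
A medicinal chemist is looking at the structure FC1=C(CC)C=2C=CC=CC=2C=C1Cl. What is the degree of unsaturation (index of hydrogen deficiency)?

Degree of unsaturation = (number of rings) + (number of π bonds).
Ring closures in the SMILES: 2.
π bonds: 5 double bonds (each 1 DoU) → 5 DoU from unsaturation.
Total DoU = 2 + 5 = 7.

7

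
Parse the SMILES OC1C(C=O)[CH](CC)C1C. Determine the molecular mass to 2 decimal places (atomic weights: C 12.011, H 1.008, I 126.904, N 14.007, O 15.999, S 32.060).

142.20 g/mol

First, the molecular formula is C8H14O2 (counting implicit H from valence).
  C: 8 × 12.011 = 96.088
  H: 14 × 1.008 = 14.112
  O: 2 × 15.999 = 31.998
Sum: 8×12.011 + 14×1.008 + 2×15.999 = 142.198 → 142.20 g/mol.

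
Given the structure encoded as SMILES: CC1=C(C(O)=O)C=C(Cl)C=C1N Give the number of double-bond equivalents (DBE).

Molecular formula: C8H8ClNO2.
DoU = (2C + 2 + N − H − X) / 2, where X is the halogen count and O/S are ignored.
    = (2·8 + 2 + 1 − 8 − 1) / 2 = 10 / 2 = 5.

5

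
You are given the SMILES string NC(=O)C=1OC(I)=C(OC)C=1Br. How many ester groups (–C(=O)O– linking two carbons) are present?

0

Scan the SMILES for the ester motif — none present.
Groups that are present: 1 amide, 1 ether.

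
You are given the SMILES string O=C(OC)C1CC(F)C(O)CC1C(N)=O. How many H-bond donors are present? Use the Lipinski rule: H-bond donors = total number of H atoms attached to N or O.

Donors: find every N or O and count the H atoms it carries.
  atom 1 (O): bond orders sum to 2 → 0 H
  atom 3 (O): bond orders sum to 2 → 0 H
  atom 10 (O): bond orders sum to 1 → 1 H
  atom 14 (N): bond orders sum to 1 → 2 H
  atom 15 (O): bond orders sum to 2 → 0 H
Lipinski HBD = 3.

3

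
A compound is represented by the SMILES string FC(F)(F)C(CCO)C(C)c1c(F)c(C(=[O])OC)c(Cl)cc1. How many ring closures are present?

In SMILES, each pair of matching ring-closure digits denotes one ring-closing bond; the number of such bonds equals the number of independent rings.
Ring-closure bonds here: 1.

1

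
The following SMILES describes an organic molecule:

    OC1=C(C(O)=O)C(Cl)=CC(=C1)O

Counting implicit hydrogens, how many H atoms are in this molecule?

5

Walk through each heavy atom and fill implicit hydrogens from standard valence (C 4, N 3, O 2, S 2, halogen 1):
  atom 1: O, bond orders sum to 1 (valence 2) → 1 H
  atom 2: C, bond orders sum to 4 (valence 4) → 0 H
  atom 3: C, bond orders sum to 4 (valence 4) → 0 H
  atom 4: C, bond orders sum to 4 (valence 4) → 0 H
  atom 5: O, bond orders sum to 1 (valence 2) → 1 H
  atom 6: O, bond orders sum to 2 (valence 2) → 0 H
  atom 7: C, bond orders sum to 4 (valence 4) → 0 H
  atom 8: Cl (halogen, monovalent) → 0 H
  atom 9: C, bond orders sum to 3 (valence 4) → 1 H
  atom 10: C, bond orders sum to 4 (valence 4) → 0 H
  atom 11: C, bond orders sum to 3 (valence 4) → 1 H
  atom 12: O, bond orders sum to 1 (valence 2) → 1 H
Total hydrogens: 5.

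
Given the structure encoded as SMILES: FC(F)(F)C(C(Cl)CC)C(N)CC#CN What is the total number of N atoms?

2

Scan the SMILES for N atoms (remember two-letter symbols like Cl and Br are single atoms).
Nitrogen count: 2.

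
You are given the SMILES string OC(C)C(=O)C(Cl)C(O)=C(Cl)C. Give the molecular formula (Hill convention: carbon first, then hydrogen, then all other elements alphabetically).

C7H10Cl2O3

Walk through each heavy atom and fill implicit hydrogens from standard valence (C 4, N 3, O 2, S 2, halogen 1):
  atom 1: O, bond orders sum to 1 (valence 2) → 1 H
  atom 2: C, bond orders sum to 3 (valence 4) → 1 H
  atom 3: C, bond orders sum to 1 (valence 4) → 3 H
  atom 4: C, bond orders sum to 4 (valence 4) → 0 H
  atom 5: O, bond orders sum to 2 (valence 2) → 0 H
  atom 6: C, bond orders sum to 3 (valence 4) → 1 H
  atom 7: Cl (halogen, monovalent) → 0 H
  atom 8: C, bond orders sum to 4 (valence 4) → 0 H
  atom 9: O, bond orders sum to 1 (valence 2) → 1 H
  atom 10: C, bond orders sum to 4 (valence 4) → 0 H
  atom 11: Cl (halogen, monovalent) → 0 H
  atom 12: C, bond orders sum to 1 (valence 4) → 3 H
Totals → C:7, H:10, Cl:2, O:3.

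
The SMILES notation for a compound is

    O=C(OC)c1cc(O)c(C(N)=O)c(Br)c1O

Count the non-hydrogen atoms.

Every atom symbol written in the SMILES (organic subset) is one heavy atom; implicit H are not written.
Heavy atoms by element → Br:1, C:9, N:1, O:5.
Total: 16.

16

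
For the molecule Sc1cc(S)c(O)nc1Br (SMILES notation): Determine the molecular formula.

Walk through each heavy atom and fill implicit hydrogens from standard valence (C 4, N 3, O 2, S 2, halogen 1); for lowercase aromatic atoms, an aromatic c carries 1 H when it has two neighbours and 0 H with three, and aromatic n carries 0 H:
  atom 1: S, bond orders sum to 1 (valence 2) → 1 H
  atom 2: aromatic c, 3 neighbours → 0 H
  atom 3: aromatic c, 2 neighbours → 1 H
  atom 4: aromatic c, 3 neighbours → 0 H
  atom 5: S, bond orders sum to 1 (valence 2) → 1 H
  atom 6: aromatic c, 3 neighbours → 0 H
  atom 7: O, bond orders sum to 1 (valence 2) → 1 H
  atom 8: aromatic n, 2 neighbours → 0 H
  atom 9: aromatic c, 3 neighbours → 0 H
  atom 10: Br (halogen, monovalent) → 0 H
Totals → C:5, H:4, Br:1, N:1, O:1, S:2.
In Hill order: C5H4BrNOS2.

C5H4BrNOS2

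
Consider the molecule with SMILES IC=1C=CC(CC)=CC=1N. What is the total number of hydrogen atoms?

Walk through each heavy atom and fill implicit hydrogens from standard valence (C 4, N 3, O 2, S 2, halogen 1):
  atom 1: I (halogen, monovalent) → 0 H
  atom 2: C, bond orders sum to 4 (valence 4) → 0 H
  atom 3: C, bond orders sum to 3 (valence 4) → 1 H
  atom 4: C, bond orders sum to 3 (valence 4) → 1 H
  atom 5: C, bond orders sum to 4 (valence 4) → 0 H
  atom 6: C, bond orders sum to 2 (valence 4) → 2 H
  atom 7: C, bond orders sum to 1 (valence 4) → 3 H
  atom 8: C, bond orders sum to 3 (valence 4) → 1 H
  atom 9: C, bond orders sum to 4 (valence 4) → 0 H
  atom 10: N, bond orders sum to 1 (valence 3) → 2 H
Total hydrogens: 10.

10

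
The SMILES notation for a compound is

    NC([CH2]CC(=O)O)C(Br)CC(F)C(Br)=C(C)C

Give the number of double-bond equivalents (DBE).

2

Degree of unsaturation = (number of rings) + (number of π bonds).
Ring closures in the SMILES: 0.
π bonds: 2 double bonds (each 1 DoU) → 2 DoU from unsaturation.
Total DoU = 0 + 2 = 2.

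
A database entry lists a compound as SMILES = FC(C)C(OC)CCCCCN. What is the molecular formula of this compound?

Walk through each heavy atom and fill implicit hydrogens from standard valence (C 4, N 3, O 2, S 2, halogen 1):
  atom 1: F (halogen, monovalent) → 0 H
  atom 2: C, bond orders sum to 3 (valence 4) → 1 H
  atom 3: C, bond orders sum to 1 (valence 4) → 3 H
  atom 4: C, bond orders sum to 3 (valence 4) → 1 H
  atom 5: O, bond orders sum to 2 (valence 2) → 0 H
  atom 6: C, bond orders sum to 1 (valence 4) → 3 H
  atom 7: C, bond orders sum to 2 (valence 4) → 2 H
  atom 8: C, bond orders sum to 2 (valence 4) → 2 H
  atom 9: C, bond orders sum to 2 (valence 4) → 2 H
  atom 10: C, bond orders sum to 2 (valence 4) → 2 H
  atom 11: C, bond orders sum to 2 (valence 4) → 2 H
  atom 12: N, bond orders sum to 1 (valence 3) → 2 H
Totals → C:9, H:20, F:1, N:1, O:1.
In Hill order: C9H20FNO.

C9H20FNO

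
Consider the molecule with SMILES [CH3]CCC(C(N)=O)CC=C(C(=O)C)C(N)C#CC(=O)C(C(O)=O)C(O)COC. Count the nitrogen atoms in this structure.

2

Scan the SMILES for N atoms (remember two-letter symbols like Cl and Br are single atoms).
Nitrogen count: 2.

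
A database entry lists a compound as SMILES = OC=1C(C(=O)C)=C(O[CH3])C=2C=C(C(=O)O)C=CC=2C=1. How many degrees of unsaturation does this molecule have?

Molecular formula: C14H12O5.
DoU = (2C + 2 + N − H − X) / 2, where X is the halogen count and O/S are ignored.
    = (2·14 + 2 + 0 − 12 − 0) / 2 = 18 / 2 = 9.

9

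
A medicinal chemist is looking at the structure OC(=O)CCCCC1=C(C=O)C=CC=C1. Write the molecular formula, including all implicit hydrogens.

Walk through each heavy atom and fill implicit hydrogens from standard valence (C 4, N 3, O 2, S 2, halogen 1):
  atom 1: O, bond orders sum to 1 (valence 2) → 1 H
  atom 2: C, bond orders sum to 4 (valence 4) → 0 H
  atom 3: O, bond orders sum to 2 (valence 2) → 0 H
  atom 4: C, bond orders sum to 2 (valence 4) → 2 H
  atom 5: C, bond orders sum to 2 (valence 4) → 2 H
  atom 6: C, bond orders sum to 2 (valence 4) → 2 H
  atom 7: C, bond orders sum to 2 (valence 4) → 2 H
  atom 8: C, bond orders sum to 4 (valence 4) → 0 H
  atom 9: C, bond orders sum to 4 (valence 4) → 0 H
  atom 10: C, bond orders sum to 3 (valence 4) → 1 H
  atom 11: O, bond orders sum to 2 (valence 2) → 0 H
  atom 12: C, bond orders sum to 3 (valence 4) → 1 H
  atom 13: C, bond orders sum to 3 (valence 4) → 1 H
  atom 14: C, bond orders sum to 3 (valence 4) → 1 H
  atom 15: C, bond orders sum to 3 (valence 4) → 1 H
Totals → C:12, H:14, O:3.

C12H14O3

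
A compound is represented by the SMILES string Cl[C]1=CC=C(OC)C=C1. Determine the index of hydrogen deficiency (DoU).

4

Degree of unsaturation = (number of rings) + (number of π bonds).
Ring closures in the SMILES: 1.
π bonds: 3 double bonds (each 1 DoU) → 3 DoU from unsaturation.
Total DoU = 1 + 3 = 4.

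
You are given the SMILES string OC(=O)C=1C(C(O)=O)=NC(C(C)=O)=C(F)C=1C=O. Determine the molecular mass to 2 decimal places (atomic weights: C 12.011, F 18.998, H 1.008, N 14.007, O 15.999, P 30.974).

First, the molecular formula is C10H6FNO6 (counting implicit H from valence).
  C: 10 × 12.011 = 120.110
  F: 1 × 18.998 = 18.998
  H: 6 × 1.008 = 6.048
  N: 1 × 14.007 = 14.007
  O: 6 × 15.999 = 95.994
Sum: 10×12.011 + 1×18.998 + 6×1.008 + 1×14.007 + 6×15.999 = 255.157 → 255.16 g/mol.

255.16 g/mol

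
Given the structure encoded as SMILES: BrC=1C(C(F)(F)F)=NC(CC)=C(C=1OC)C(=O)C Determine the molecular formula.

Walk through each heavy atom and fill implicit hydrogens from standard valence (C 4, N 3, O 2, S 2, halogen 1):
  atom 1: Br (halogen, monovalent) → 0 H
  atom 2: C, bond orders sum to 4 (valence 4) → 0 H
  atom 3: C, bond orders sum to 4 (valence 4) → 0 H
  atom 4: C, bond orders sum to 4 (valence 4) → 0 H
  atom 5: F (halogen, monovalent) → 0 H
  atom 6: F (halogen, monovalent) → 0 H
  atom 7: F (halogen, monovalent) → 0 H
  atom 8: N, bond orders sum to 3 (valence 3) → 0 H
  atom 9: C, bond orders sum to 4 (valence 4) → 0 H
  atom 10: C, bond orders sum to 2 (valence 4) → 2 H
  atom 11: C, bond orders sum to 1 (valence 4) → 3 H
  atom 12: C, bond orders sum to 4 (valence 4) → 0 H
  atom 13: C, bond orders sum to 4 (valence 4) → 0 H
  atom 14: O, bond orders sum to 2 (valence 2) → 0 H
  atom 15: C, bond orders sum to 1 (valence 4) → 3 H
  atom 16: C, bond orders sum to 4 (valence 4) → 0 H
  atom 17: O, bond orders sum to 2 (valence 2) → 0 H
  atom 18: C, bond orders sum to 1 (valence 4) → 3 H
Totals → C:11, H:11, Br:1, F:3, N:1, O:2.
In Hill order: C11H11BrF3NO2.

C11H11BrF3NO2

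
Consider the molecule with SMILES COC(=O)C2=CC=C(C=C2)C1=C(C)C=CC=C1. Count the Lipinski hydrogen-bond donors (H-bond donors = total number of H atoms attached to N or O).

Donors: find every N or O and count the H atoms it carries.
  atom 2 (O): bond orders sum to 2 → 0 H
  atom 4 (O): bond orders sum to 2 → 0 H
Lipinski HBD = 0.

0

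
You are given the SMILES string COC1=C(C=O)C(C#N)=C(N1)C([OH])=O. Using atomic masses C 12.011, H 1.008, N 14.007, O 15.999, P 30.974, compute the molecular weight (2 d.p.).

194.15 g/mol

First, the molecular formula is C8H6N2O4 (counting implicit H from valence).
  C: 8 × 12.011 = 96.088
  H: 6 × 1.008 = 6.048
  N: 2 × 14.007 = 28.014
  O: 4 × 15.999 = 63.996
Sum: 8×12.011 + 6×1.008 + 2×14.007 + 4×15.999 = 194.146 → 194.15 g/mol.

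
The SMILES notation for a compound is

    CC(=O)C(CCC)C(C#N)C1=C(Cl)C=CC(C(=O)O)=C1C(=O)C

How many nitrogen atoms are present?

Scan the SMILES for N atoms (remember two-letter symbols like Cl and Br are single atoms).
Nitrogen count: 1.

1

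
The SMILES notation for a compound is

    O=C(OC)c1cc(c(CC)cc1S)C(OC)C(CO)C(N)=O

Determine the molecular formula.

C15H21NO5S

Walk through each heavy atom and fill implicit hydrogens from standard valence (C 4, N 3, O 2, S 2, halogen 1); for lowercase aromatic atoms, an aromatic c carries 1 H when it has two neighbours and 0 H with three, and aromatic n carries 0 H:
  atom 1: O, bond orders sum to 2 (valence 2) → 0 H
  atom 2: C, bond orders sum to 4 (valence 4) → 0 H
  atom 3: O, bond orders sum to 2 (valence 2) → 0 H
  atom 4: C, bond orders sum to 1 (valence 4) → 3 H
  atom 5: aromatic c, 3 neighbours → 0 H
  atom 6: aromatic c, 2 neighbours → 1 H
  atom 7: aromatic c, 3 neighbours → 0 H
  atom 8: aromatic c, 3 neighbours → 0 H
  atom 9: C, bond orders sum to 2 (valence 4) → 2 H
  atom 10: C, bond orders sum to 1 (valence 4) → 3 H
  atom 11: aromatic c, 2 neighbours → 1 H
  atom 12: aromatic c, 3 neighbours → 0 H
  atom 13: S, bond orders sum to 1 (valence 2) → 1 H
  atom 14: C, bond orders sum to 3 (valence 4) → 1 H
  atom 15: O, bond orders sum to 2 (valence 2) → 0 H
  atom 16: C, bond orders sum to 1 (valence 4) → 3 H
  atom 17: C, bond orders sum to 3 (valence 4) → 1 H
  atom 18: C, bond orders sum to 2 (valence 4) → 2 H
  atom 19: O, bond orders sum to 1 (valence 2) → 1 H
  atom 20: C, bond orders sum to 4 (valence 4) → 0 H
  atom 21: N, bond orders sum to 1 (valence 3) → 2 H
  atom 22: O, bond orders sum to 2 (valence 2) → 0 H
Totals → C:15, H:21, N:1, O:5, S:1.
In Hill order: C15H21NO5S.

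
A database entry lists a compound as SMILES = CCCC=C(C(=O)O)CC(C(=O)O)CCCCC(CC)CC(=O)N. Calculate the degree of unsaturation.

4

Degree of unsaturation = (number of rings) + (number of π bonds).
Ring closures in the SMILES: 0.
π bonds: 4 double bonds (each 1 DoU) → 4 DoU from unsaturation.
Total DoU = 0 + 4 = 4.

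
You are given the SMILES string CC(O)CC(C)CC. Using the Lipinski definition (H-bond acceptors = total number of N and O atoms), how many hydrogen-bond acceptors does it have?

1

N atoms: 0; O atoms: 1.
Lipinski HBA = 0 + 1 = 1.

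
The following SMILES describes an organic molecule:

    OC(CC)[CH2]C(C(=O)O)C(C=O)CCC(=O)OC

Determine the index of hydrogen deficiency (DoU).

3

Molecular formula: C12H20O6.
DoU = (2C + 2 + N − H − X) / 2, where X is the halogen count and O/S are ignored.
    = (2·12 + 2 + 0 − 20 − 0) / 2 = 6 / 2 = 3.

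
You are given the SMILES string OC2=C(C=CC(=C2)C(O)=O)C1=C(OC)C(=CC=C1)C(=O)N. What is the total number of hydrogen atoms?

Walk through each heavy atom and fill implicit hydrogens from standard valence (C 4, N 3, O 2, S 2, halogen 1):
  atom 1: O, bond orders sum to 1 (valence 2) → 1 H
  atom 2: C, bond orders sum to 4 (valence 4) → 0 H
  atom 3: C, bond orders sum to 4 (valence 4) → 0 H
  atom 4: C, bond orders sum to 3 (valence 4) → 1 H
  atom 5: C, bond orders sum to 3 (valence 4) → 1 H
  atom 6: C, bond orders sum to 4 (valence 4) → 0 H
  atom 7: C, bond orders sum to 3 (valence 4) → 1 H
  atom 8: C, bond orders sum to 4 (valence 4) → 0 H
  atom 9: O, bond orders sum to 1 (valence 2) → 1 H
  atom 10: O, bond orders sum to 2 (valence 2) → 0 H
  atom 11: C, bond orders sum to 4 (valence 4) → 0 H
  atom 12: C, bond orders sum to 4 (valence 4) → 0 H
  atom 13: O, bond orders sum to 2 (valence 2) → 0 H
  atom 14: C, bond orders sum to 1 (valence 4) → 3 H
  atom 15: C, bond orders sum to 4 (valence 4) → 0 H
  atom 16: C, bond orders sum to 3 (valence 4) → 1 H
  atom 17: C, bond orders sum to 3 (valence 4) → 1 H
  atom 18: C, bond orders sum to 3 (valence 4) → 1 H
  atom 19: C, bond orders sum to 4 (valence 4) → 0 H
  atom 20: O, bond orders sum to 2 (valence 2) → 0 H
  atom 21: N, bond orders sum to 1 (valence 3) → 2 H
Total hydrogens: 13.

13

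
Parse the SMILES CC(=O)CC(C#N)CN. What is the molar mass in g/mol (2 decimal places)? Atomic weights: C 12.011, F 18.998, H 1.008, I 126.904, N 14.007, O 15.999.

First, the molecular formula is C6H10N2O (counting implicit H from valence).
  C: 6 × 12.011 = 72.066
  H: 10 × 1.008 = 10.080
  N: 2 × 14.007 = 28.014
  O: 1 × 15.999 = 15.999
Sum: 6×12.011 + 10×1.008 + 2×14.007 + 1×15.999 = 126.159 → 126.16 g/mol.

126.16 g/mol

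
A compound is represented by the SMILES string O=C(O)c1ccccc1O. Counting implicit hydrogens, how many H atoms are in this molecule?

6

Walk through each heavy atom and fill implicit hydrogens from standard valence (C 4, N 3, O 2, S 2, halogen 1); for lowercase aromatic atoms, an aromatic c carries 1 H when it has two neighbours and 0 H with three, and aromatic n carries 0 H:
  atom 1: O, bond orders sum to 2 (valence 2) → 0 H
  atom 2: C, bond orders sum to 4 (valence 4) → 0 H
  atom 3: O, bond orders sum to 1 (valence 2) → 1 H
  atom 4: aromatic c, 3 neighbours → 0 H
  atom 5: aromatic c, 2 neighbours → 1 H
  atom 6: aromatic c, 2 neighbours → 1 H
  atom 7: aromatic c, 2 neighbours → 1 H
  atom 8: aromatic c, 2 neighbours → 1 H
  atom 9: aromatic c, 3 neighbours → 0 H
  atom 10: O, bond orders sum to 1 (valence 2) → 1 H
Total hydrogens: 6.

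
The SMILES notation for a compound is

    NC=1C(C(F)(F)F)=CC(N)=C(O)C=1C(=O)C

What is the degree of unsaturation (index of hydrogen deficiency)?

5

Degree of unsaturation = (number of rings) + (number of π bonds).
Ring closures in the SMILES: 1.
π bonds: 4 double bonds (each 1 DoU) → 4 DoU from unsaturation.
Total DoU = 1 + 4 = 5.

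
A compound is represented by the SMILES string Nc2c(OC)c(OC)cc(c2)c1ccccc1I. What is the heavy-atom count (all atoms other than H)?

Every atom symbol written in the SMILES (organic subset) is one heavy atom; implicit H are not written.
Heavy atoms by element → C:14, I:1, N:1, O:2.
Total: 18.

18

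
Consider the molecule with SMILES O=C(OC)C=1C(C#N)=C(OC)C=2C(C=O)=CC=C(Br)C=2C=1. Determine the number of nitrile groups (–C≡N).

1

The nitrile motif appears at heavy-atom position 7 in the SMILES.
Other groups present: 1 aldehyde, 1 ester, 1 ether.
Nitrile count: 1.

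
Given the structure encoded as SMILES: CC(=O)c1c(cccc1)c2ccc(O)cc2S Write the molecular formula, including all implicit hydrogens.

Walk through each heavy atom and fill implicit hydrogens from standard valence (C 4, N 3, O 2, S 2, halogen 1); for lowercase aromatic atoms, an aromatic c carries 1 H when it has two neighbours and 0 H with three, and aromatic n carries 0 H:
  atom 1: C, bond orders sum to 1 (valence 4) → 3 H
  atom 2: C, bond orders sum to 4 (valence 4) → 0 H
  atom 3: O, bond orders sum to 2 (valence 2) → 0 H
  atom 4: aromatic c, 3 neighbours → 0 H
  atom 5: aromatic c, 3 neighbours → 0 H
  atom 6: aromatic c, 2 neighbours → 1 H
  atom 7: aromatic c, 2 neighbours → 1 H
  atom 8: aromatic c, 2 neighbours → 1 H
  atom 9: aromatic c, 2 neighbours → 1 H
  atom 10: aromatic c, 3 neighbours → 0 H
  atom 11: aromatic c, 2 neighbours → 1 H
  atom 12: aromatic c, 2 neighbours → 1 H
  atom 13: aromatic c, 3 neighbours → 0 H
  atom 14: O, bond orders sum to 1 (valence 2) → 1 H
  atom 15: aromatic c, 2 neighbours → 1 H
  atom 16: aromatic c, 3 neighbours → 0 H
  atom 17: S, bond orders sum to 1 (valence 2) → 1 H
Totals → C:14, H:12, O:2, S:1.

C14H12O2S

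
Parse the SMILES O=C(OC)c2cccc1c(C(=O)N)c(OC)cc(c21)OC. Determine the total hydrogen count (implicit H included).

Walk through each heavy atom and fill implicit hydrogens from standard valence (C 4, N 3, O 2, S 2, halogen 1); for lowercase aromatic atoms, an aromatic c carries 1 H when it has two neighbours and 0 H with three, and aromatic n carries 0 H:
  atom 1: O, bond orders sum to 2 (valence 2) → 0 H
  atom 2: C, bond orders sum to 4 (valence 4) → 0 H
  atom 3: O, bond orders sum to 2 (valence 2) → 0 H
  atom 4: C, bond orders sum to 1 (valence 4) → 3 H
  atom 5: aromatic c, 3 neighbours → 0 H
  atom 6: aromatic c, 2 neighbours → 1 H
  atom 7: aromatic c, 2 neighbours → 1 H
  atom 8: aromatic c, 2 neighbours → 1 H
  atom 9: aromatic c, 3 neighbours → 0 H
  atom 10: aromatic c, 3 neighbours → 0 H
  atom 11: C, bond orders sum to 4 (valence 4) → 0 H
  atom 12: O, bond orders sum to 2 (valence 2) → 0 H
  atom 13: N, bond orders sum to 1 (valence 3) → 2 H
  atom 14: aromatic c, 3 neighbours → 0 H
  atom 15: O, bond orders sum to 2 (valence 2) → 0 H
  atom 16: C, bond orders sum to 1 (valence 4) → 3 H
  atom 17: aromatic c, 2 neighbours → 1 H
  atom 18: aromatic c, 3 neighbours → 0 H
  atom 19: aromatic c, 3 neighbours → 0 H
  atom 20: O, bond orders sum to 2 (valence 2) → 0 H
  atom 21: C, bond orders sum to 1 (valence 4) → 3 H
Total hydrogens: 15.

15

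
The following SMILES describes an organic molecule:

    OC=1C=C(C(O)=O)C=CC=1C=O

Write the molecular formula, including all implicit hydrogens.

C8H6O4

Walk through each heavy atom and fill implicit hydrogens from standard valence (C 4, N 3, O 2, S 2, halogen 1):
  atom 1: O, bond orders sum to 1 (valence 2) → 1 H
  atom 2: C, bond orders sum to 4 (valence 4) → 0 H
  atom 3: C, bond orders sum to 3 (valence 4) → 1 H
  atom 4: C, bond orders sum to 4 (valence 4) → 0 H
  atom 5: C, bond orders sum to 4 (valence 4) → 0 H
  atom 6: O, bond orders sum to 1 (valence 2) → 1 H
  atom 7: O, bond orders sum to 2 (valence 2) → 0 H
  atom 8: C, bond orders sum to 3 (valence 4) → 1 H
  atom 9: C, bond orders sum to 3 (valence 4) → 1 H
  atom 10: C, bond orders sum to 4 (valence 4) → 0 H
  atom 11: C, bond orders sum to 3 (valence 4) → 1 H
  atom 12: O, bond orders sum to 2 (valence 2) → 0 H
Totals → C:8, H:6, O:4.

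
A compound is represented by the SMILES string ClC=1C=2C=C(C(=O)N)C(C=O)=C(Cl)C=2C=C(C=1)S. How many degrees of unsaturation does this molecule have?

Degree of unsaturation = (number of rings) + (number of π bonds).
Ring closures in the SMILES: 2.
π bonds: 7 double bonds (each 1 DoU) → 7 DoU from unsaturation.
Total DoU = 2 + 7 = 9.

9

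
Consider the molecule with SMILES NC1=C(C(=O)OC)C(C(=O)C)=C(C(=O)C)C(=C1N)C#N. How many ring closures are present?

1

In SMILES, each pair of matching ring-closure digits denotes one ring-closing bond; the number of such bonds equals the number of independent rings.
Ring-closure bonds here: 1.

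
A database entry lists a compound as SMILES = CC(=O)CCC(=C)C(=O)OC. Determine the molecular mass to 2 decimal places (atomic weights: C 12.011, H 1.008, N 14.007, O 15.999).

156.18 g/mol

First, the molecular formula is C8H12O3 (counting implicit H from valence).
  C: 8 × 12.011 = 96.088
  H: 12 × 1.008 = 12.096
  O: 3 × 15.999 = 47.997
Sum: 8×12.011 + 12×1.008 + 3×15.999 = 156.181 → 156.18 g/mol.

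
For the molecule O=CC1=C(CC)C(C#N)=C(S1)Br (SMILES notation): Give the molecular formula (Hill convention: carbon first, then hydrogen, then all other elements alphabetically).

C8H6BrNOS

Walk through each heavy atom and fill implicit hydrogens from standard valence (C 4, N 3, O 2, S 2, halogen 1):
  atom 1: O, bond orders sum to 2 (valence 2) → 0 H
  atom 2: C, bond orders sum to 3 (valence 4) → 1 H
  atom 3: C, bond orders sum to 4 (valence 4) → 0 H
  atom 4: C, bond orders sum to 4 (valence 4) → 0 H
  atom 5: C, bond orders sum to 2 (valence 4) → 2 H
  atom 6: C, bond orders sum to 1 (valence 4) → 3 H
  atom 7: C, bond orders sum to 4 (valence 4) → 0 H
  atom 8: C, bond orders sum to 4 (valence 4) → 0 H
  atom 9: N, bond orders sum to 3 (valence 3) → 0 H
  atom 10: C, bond orders sum to 4 (valence 4) → 0 H
  atom 11: S, bond orders sum to 2 (valence 2) → 0 H
  atom 12: Br (halogen, monovalent) → 0 H
Totals → C:8, H:6, Br:1, N:1, O:1, S:1.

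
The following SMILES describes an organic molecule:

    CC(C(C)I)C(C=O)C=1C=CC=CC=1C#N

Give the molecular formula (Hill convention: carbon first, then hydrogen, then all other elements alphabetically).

C13H14INO

Walk through each heavy atom and fill implicit hydrogens from standard valence (C 4, N 3, O 2, S 2, halogen 1):
  atom 1: C, bond orders sum to 1 (valence 4) → 3 H
  atom 2: C, bond orders sum to 3 (valence 4) → 1 H
  atom 3: C, bond orders sum to 3 (valence 4) → 1 H
  atom 4: C, bond orders sum to 1 (valence 4) → 3 H
  atom 5: I (halogen, monovalent) → 0 H
  atom 6: C, bond orders sum to 3 (valence 4) → 1 H
  atom 7: C, bond orders sum to 3 (valence 4) → 1 H
  atom 8: O, bond orders sum to 2 (valence 2) → 0 H
  atom 9: C, bond orders sum to 4 (valence 4) → 0 H
  atom 10: C, bond orders sum to 3 (valence 4) → 1 H
  atom 11: C, bond orders sum to 3 (valence 4) → 1 H
  atom 12: C, bond orders sum to 3 (valence 4) → 1 H
  atom 13: C, bond orders sum to 3 (valence 4) → 1 H
  atom 14: C, bond orders sum to 4 (valence 4) → 0 H
  atom 15: C, bond orders sum to 4 (valence 4) → 0 H
  atom 16: N, bond orders sum to 3 (valence 3) → 0 H
Totals → C:13, H:14, I:1, N:1, O:1.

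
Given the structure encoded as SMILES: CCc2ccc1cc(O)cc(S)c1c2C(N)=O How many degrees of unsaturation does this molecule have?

8

Molecular formula: C13H13NO2S.
DoU = (2C + 2 + N − H − X) / 2, where X is the halogen count and O/S are ignored.
    = (2·13 + 2 + 1 − 13 − 0) / 2 = 16 / 2 = 8.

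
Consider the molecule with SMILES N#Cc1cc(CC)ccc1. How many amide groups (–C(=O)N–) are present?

0

Scan the SMILES for the amide motif — none present.
Groups that are present: 1 nitrile.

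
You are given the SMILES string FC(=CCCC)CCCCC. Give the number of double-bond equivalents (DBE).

1

Degree of unsaturation = (number of rings) + (number of π bonds).
Ring closures in the SMILES: 0.
π bonds: 1 double bond (each 1 DoU) → 1 DoU from unsaturation.
Total DoU = 0 + 1 = 1.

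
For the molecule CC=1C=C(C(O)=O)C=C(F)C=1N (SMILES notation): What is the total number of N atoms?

Scan the SMILES for N atoms (remember two-letter symbols like Cl and Br are single atoms).
Nitrogen count: 1.

1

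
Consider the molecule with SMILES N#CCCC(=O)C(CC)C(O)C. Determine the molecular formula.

Walk through each heavy atom and fill implicit hydrogens from standard valence (C 4, N 3, O 2, S 2, halogen 1):
  atom 1: N, bond orders sum to 3 (valence 3) → 0 H
  atom 2: C, bond orders sum to 4 (valence 4) → 0 H
  atom 3: C, bond orders sum to 2 (valence 4) → 2 H
  atom 4: C, bond orders sum to 2 (valence 4) → 2 H
  atom 5: C, bond orders sum to 4 (valence 4) → 0 H
  atom 6: O, bond orders sum to 2 (valence 2) → 0 H
  atom 7: C, bond orders sum to 3 (valence 4) → 1 H
  atom 8: C, bond orders sum to 2 (valence 4) → 2 H
  atom 9: C, bond orders sum to 1 (valence 4) → 3 H
  atom 10: C, bond orders sum to 3 (valence 4) → 1 H
  atom 11: O, bond orders sum to 1 (valence 2) → 1 H
  atom 12: C, bond orders sum to 1 (valence 4) → 3 H
Totals → C:9, H:15, N:1, O:2.

C9H15NO2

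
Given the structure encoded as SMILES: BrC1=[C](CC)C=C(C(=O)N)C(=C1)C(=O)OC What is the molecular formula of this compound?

Walk through each heavy atom and fill implicit hydrogens from standard valence (C 4, N 3, O 2, S 2, halogen 1):
  atom 1: Br (halogen, monovalent) → 0 H
  atom 2: C, bond orders sum to 4 (valence 4) → 0 H
  atom 3: C with explicit H count 0
  atom 4: C, bond orders sum to 2 (valence 4) → 2 H
  atom 5: C, bond orders sum to 1 (valence 4) → 3 H
  atom 6: C, bond orders sum to 3 (valence 4) → 1 H
  atom 7: C, bond orders sum to 4 (valence 4) → 0 H
  atom 8: C, bond orders sum to 4 (valence 4) → 0 H
  atom 9: O, bond orders sum to 2 (valence 2) → 0 H
  atom 10: N, bond orders sum to 1 (valence 3) → 2 H
  atom 11: C, bond orders sum to 4 (valence 4) → 0 H
  atom 12: C, bond orders sum to 3 (valence 4) → 1 H
  atom 13: C, bond orders sum to 4 (valence 4) → 0 H
  atom 14: O, bond orders sum to 2 (valence 2) → 0 H
  atom 15: O, bond orders sum to 2 (valence 2) → 0 H
  atom 16: C, bond orders sum to 1 (valence 4) → 3 H
Totals → C:11, H:12, Br:1, N:1, O:3.

C11H12BrNO3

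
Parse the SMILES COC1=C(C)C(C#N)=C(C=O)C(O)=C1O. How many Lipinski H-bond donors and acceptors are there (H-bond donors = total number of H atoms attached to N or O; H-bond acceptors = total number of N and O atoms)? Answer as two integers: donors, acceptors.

Donors: find every N or O and count the H atoms it carries.
  atom 2 (O): bond orders sum to 2 → 0 H
  atom 8 (N): bond orders sum to 3 → 0 H
  atom 11 (O): bond orders sum to 2 → 0 H
  atom 13 (O): bond orders sum to 1 → 1 H
  atom 15 (O): bond orders sum to 1 → 1 H
Lipinski HBD = 2.
Acceptors: N atoms = 1, O atoms = 4 → HBA = 5.

2, 5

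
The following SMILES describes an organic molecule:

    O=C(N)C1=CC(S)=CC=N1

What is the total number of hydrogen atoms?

6

Walk through each heavy atom and fill implicit hydrogens from standard valence (C 4, N 3, O 2, S 2, halogen 1):
  atom 1: O, bond orders sum to 2 (valence 2) → 0 H
  atom 2: C, bond orders sum to 4 (valence 4) → 0 H
  atom 3: N, bond orders sum to 1 (valence 3) → 2 H
  atom 4: C, bond orders sum to 4 (valence 4) → 0 H
  atom 5: C, bond orders sum to 3 (valence 4) → 1 H
  atom 6: C, bond orders sum to 4 (valence 4) → 0 H
  atom 7: S, bond orders sum to 1 (valence 2) → 1 H
  atom 8: C, bond orders sum to 3 (valence 4) → 1 H
  atom 9: C, bond orders sum to 3 (valence 4) → 1 H
  atom 10: N, bond orders sum to 3 (valence 3) → 0 H
Total hydrogens: 6.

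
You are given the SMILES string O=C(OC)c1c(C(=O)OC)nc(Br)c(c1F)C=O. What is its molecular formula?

Walk through each heavy atom and fill implicit hydrogens from standard valence (C 4, N 3, O 2, S 2, halogen 1); for lowercase aromatic atoms, an aromatic c carries 1 H when it has two neighbours and 0 H with three, and aromatic n carries 0 H:
  atom 1: O, bond orders sum to 2 (valence 2) → 0 H
  atom 2: C, bond orders sum to 4 (valence 4) → 0 H
  atom 3: O, bond orders sum to 2 (valence 2) → 0 H
  atom 4: C, bond orders sum to 1 (valence 4) → 3 H
  atom 5: aromatic c, 3 neighbours → 0 H
  atom 6: aromatic c, 3 neighbours → 0 H
  atom 7: C, bond orders sum to 4 (valence 4) → 0 H
  atom 8: O, bond orders sum to 2 (valence 2) → 0 H
  atom 9: O, bond orders sum to 2 (valence 2) → 0 H
  atom 10: C, bond orders sum to 1 (valence 4) → 3 H
  atom 11: aromatic n, 2 neighbours → 0 H
  atom 12: aromatic c, 3 neighbours → 0 H
  atom 13: Br (halogen, monovalent) → 0 H
  atom 14: aromatic c, 3 neighbours → 0 H
  atom 15: aromatic c, 3 neighbours → 0 H
  atom 16: F (halogen, monovalent) → 0 H
  atom 17: C, bond orders sum to 3 (valence 4) → 1 H
  atom 18: O, bond orders sum to 2 (valence 2) → 0 H
Totals → C:10, H:7, Br:1, F:1, N:1, O:5.
In Hill order: C10H7BrFNO5.

C10H7BrFNO5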